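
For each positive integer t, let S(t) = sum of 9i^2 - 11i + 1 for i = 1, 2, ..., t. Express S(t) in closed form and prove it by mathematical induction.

S(t) = t(3t^2 - t - 3)

We claim S(t) = t(3t^2 - t - 3) for all t ≥ 1.
For the base case t = 1: S(1) = -1, and the closed form gives -1. They agree.
For the inductive step, assume it holds for an arbitrary i ≥ 1, so S(i) = i(3i^2 - i - 3).
Then S(i+1) = S(i) + (9i^2 + 7i - 1) = (i(3i^2 - i - 3)) + (9i^2 + 7i - 1).
Simplifying, S(i+1) = (i + 1)(3i^2 + 5i - 1) = (i+1)(3(i+1)^2 - (i+1) - 3),
which is the closed form with t = i+1.
By the principle of mathematical induction, the result holds for all t ≥ 1.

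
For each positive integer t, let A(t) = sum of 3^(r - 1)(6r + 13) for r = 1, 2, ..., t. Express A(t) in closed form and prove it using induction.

A(t) = 3^t(3t + 5) - 5

We claim A(t) = 3^t(3t + 5) - 5 for all t ≥ 1.
Base case (t = 1): A(1) = 19, and the closed form gives 19. They agree.
Suppose the result is true for t = r, so A(r) = 3^r(3r + 5) - 5.
Then A(r+1) = A(r) + (3^r(6r + 19)) = (3^r(3r + 5) - 5) + (3^r(6r + 19)).
Simplifying, A(r+1) = 9·3^r·r + 24·3^r - 5 = 3^(r+1)(3(r+1) + 5) - 5,
which is the closed form with t = r+1.
By the principle of mathematical induction, the result holds for all t ≥ 1.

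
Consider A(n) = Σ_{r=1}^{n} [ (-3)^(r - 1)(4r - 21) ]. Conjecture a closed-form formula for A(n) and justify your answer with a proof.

A(n) = (-3)^n(-n + 5) - 5

We claim A(n) = (-3)^n(-n + 5) - 5 for all n ≥ 1.
For the base case n = 1: A(1) = -17, and the closed form gives -17. They agree.
Inductive step: assume the claim holds for n = r, so A(r) = (-3)^r(-r + 5) - 5.
Then A(r+1) = A(r) + ((-3)^r(4r - 17)) = ((-3)^r(-r + 5) - 5) + ((-3)^r(4r - 17)).
Simplifying, A(r+1) = 3(-3)^r·r - 12(-3)^r - 5 = (-3)^(r+1)(-(r+1) + 5) - 5,
which is the closed form with n = r+1.
This completes the induction.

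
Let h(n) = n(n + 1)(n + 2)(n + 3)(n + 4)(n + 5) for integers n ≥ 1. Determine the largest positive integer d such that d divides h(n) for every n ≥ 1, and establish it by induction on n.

d = 720

Computing the first values: h(1) = 720 and h(2) = 5040; gcd(720, 5040) = 720, so d ≤ 720.
We prove 720 | n(n + 1)(n + 2)(n + 3)(n + 4)(n + 5) for all n ≥ 1 by induction on n.
For the base case n = 1: h(1) = 720 = 720·(1), so 720 | h(1).
Suppose the result is true for n = j, i.e. 720 | h(j). Then
h(j+1) − h(j) = (j+1)·(j+2)·(j+3)·(j+4)·(j+5)·(j+6) − j·(j+1)·(j+2)·(j+3)·(j+4)·(j+5) = (j+1)·(j+2)·(j+3)·(j+4)·(j+5)·[(j+6) − j] = 6·(j+1)·(j+2)·(j+3)·(j+4)·(j+5). The product of 5 consecutive integers is divisible by (5)! = 120, so h(j+1) − h(j) is divisible by 6·120 = 720. By the inductive hypothesis 720 | h(j), hence 720 | h(j+1).
By induction, the statement is established for all n ≥ 1.
Therefore the largest such d is 720.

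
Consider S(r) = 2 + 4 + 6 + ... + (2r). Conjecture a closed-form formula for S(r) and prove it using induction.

S(r) = r(r + 1)

We claim S(r) = r(r + 1) for all r ≥ 1.
Base step (r = 1): S(1) = 2, and the closed form gives 2. They agree.
For the inductive step, assume it holds for an arbitrary m ≥ 1, so S(m) = m(m + 1).
Then S(m+1) = S(m) + (2m + 2) = (m(m + 1)) + (2m + 2).
Simplifying, S(m+1) = (m + 1)(m + 2) = (m+1)((m+1) + 1),
which is the closed form with r = m+1.
By induction, the statement is established for all r ≥ 1.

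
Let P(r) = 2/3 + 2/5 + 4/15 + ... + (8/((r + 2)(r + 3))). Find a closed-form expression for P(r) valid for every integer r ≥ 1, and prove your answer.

P(r) = 8r/(3(r + 3))

We claim P(r) = 8r/(3(r + 3)) for all r ≥ 1.
Base step (r = 1): P(1) = 2/3, and the closed form gives 2/3. They agree.
Inductive step: suppose the statement holds for some m ≥ 1, so P(m) = 8m/(3(m + 3)).
Then P(m+1) = P(m) + (8/((m + 3)(m + 4))) = (8m/(3(m + 3))) + (8/((m + 3)(m + 4))).
Simplifying, P(m+1) = 8(m + 1)/(3(m + 4)) = 8(m+1)/(3((m+1) + 3)),
which is the closed form with r = m+1.
This completes the induction.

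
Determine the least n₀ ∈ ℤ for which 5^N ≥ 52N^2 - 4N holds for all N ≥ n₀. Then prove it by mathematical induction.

At N = 4: 625 < 816, so the inequality fails and n₀ ≥ 5. We prove 5^N ≥ 52N^2 - 4N for all N ≥ 5.
Base step (N = 5): 5^N = 3125 and 52N^2 - 4N = 1280, so 3125 ≥ 1280.
Inductive step: suppose the statement holds for some m ≥ 5, so 5^m ≥ 52m^2 - 4m.
Then 5^(m + 1) = 5·(5^m) ≥ 5·(52m^2 - 4m).
Also, for m ≥ 5 we have 5·(52m^2 - 4m) ≥ 52(m+1)^2 - 4(m+1), since 5·(52m^2 - 4m) − (52(m+1)^2 - 4(m+1)) = 208m^2 - 120m - 48, which is nonnegative for all m ≥ 5.
Combining, 5^(m + 1) ≥ 52(m+1)^2 - 4(m+1).
Hence, by induction on N, the claim holds for every N ≥ 5.
Hence the smallest such n₀ is 5.

n₀ = 5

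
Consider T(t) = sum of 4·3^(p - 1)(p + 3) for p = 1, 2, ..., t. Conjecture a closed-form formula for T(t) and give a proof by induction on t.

T(t) = 3^t(2t + 5) - 5

We claim T(t) = 3^t(2t + 5) - 5 for all t ≥ 1.
For the base case t = 1: T(1) = 16, and the closed form gives 16. They agree.
Inductive step: assume the claim holds for t = p, so T(p) = 3^p(2p + 5) - 5.
Then T(p+1) = T(p) + (4·3^p(p + 4)) = (3^p(2p + 5) - 5) + (4·3^p(p + 4)).
Simplifying, T(p+1) = 6·3^p·p + 21·3^p - 5 = 3^(p+1)(2(p+1) + 5) - 5,
which is the closed form with t = p+1.
This completes the induction.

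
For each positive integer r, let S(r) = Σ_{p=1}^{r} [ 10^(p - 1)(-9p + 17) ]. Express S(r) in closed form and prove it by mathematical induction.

We claim S(r) = 10^r(-r + 2) - 2 for all r ≥ 1.
For the base case r = 1: S(1) = 8, and the closed form gives 8. They agree.
Inductive step: suppose the statement holds for some p ≥ 1, so S(p) = 10^p(-p + 2) - 2.
Then S(p+1) = S(p) + (10^p(-9p + 8)) = (10^p(-p + 2) - 2) + (10^p(-9p + 8)).
Simplifying, S(p+1) = -10·10^p·p + 10·10^p - 2 = 10^(p+1)(-(p+1) + 2) - 2,
which is the closed form with r = p+1.
This completes the induction.

S(r) = 10^r(-r + 2) - 2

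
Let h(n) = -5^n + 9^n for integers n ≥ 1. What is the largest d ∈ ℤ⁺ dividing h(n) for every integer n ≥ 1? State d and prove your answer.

d = 4

Computing the first values: h(1) = 4 and h(2) = 56; gcd(4, 56) = 4, so d ≤ 4.
We prove 4 | -5^n + 9^n for all n ≥ 1 by induction on n.
For the base case n = 1: h(1) = 4 = 4·(1), so 4 | h(1).
Inductive step: assume the claim holds for n = k, i.e. 4 | h(k). Then
9^{k+1} − 5^{k+1} = 9·9^k − 5·5^k = 9·(9^k − 5^k) + (4)·5^k. The first term is divisible by 4 by the inductive hypothesis, and the second term (4)·5^k is divisible by 4 since 4 | 4. Hence 4 | h(k+1).
By the principle of mathematical induction, the result holds for all n ≥ 1.
Therefore the largest such d is 4.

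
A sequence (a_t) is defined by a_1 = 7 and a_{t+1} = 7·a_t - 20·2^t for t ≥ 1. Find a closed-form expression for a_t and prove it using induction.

Computing the first terms: a_1 = 7, a_2 = 9, a_3 = -17. This suggests a_t = 2^(t + 2) - 7^(t - 1).
Base step (t = 1): the formula gives 7 = 7 = a_1.
For the inductive step, assume it holds for an arbitrary i ≥ 1, so a_i = 2^(i + 2) - 7^(i - 1).
Then a_{i+1} = 7·a_i - 20·2^i = 7·(2^(i + 2) - 7^(i - 1)) - 20·2^i = 2^(i + 3) - 7^i = 2^((i+1) + 2) - 7^((i+1) - 1),
which is the claimed formula at t = i+1.
By the principle of mathematical induction, the result holds for all t ≥ 1.

a_t = 2^(t + 2) - 7^(t - 1)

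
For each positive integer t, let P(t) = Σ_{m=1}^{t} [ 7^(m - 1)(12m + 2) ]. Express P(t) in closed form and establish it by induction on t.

P(t) = 2·7^t·t

We claim P(t) = 2·7^t·t for all t ≥ 1.
Base step (t = 1): P(1) = 14, and the closed form gives 14. They agree.
Inductive step: suppose the statement holds for some m ≥ 1, so P(m) = 2·7^m·m.
Then P(m+1) = P(m) + (7^m(12m + 14)) = (2·7^m·m) + (7^m(12m + 14)).
Simplifying, P(m+1) = 14·7^m(m + 1) = 2·7^(m+1)·(m+1),
which is the closed form with t = m+1.
Hence, by induction on t, the claim holds for every t ≥ 1.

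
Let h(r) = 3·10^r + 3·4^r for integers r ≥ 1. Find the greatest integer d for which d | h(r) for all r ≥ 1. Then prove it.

d = 6

Computing the first values: h(1) = 42 and h(2) = 348; gcd(42, 348) = 6, so d ≤ 6.
We prove 6 | 3·10^r + 3·4^r for all r ≥ 1 by induction on r.
Base step (r = 1): h(1) = 42 = 6·(7), so 6 | h(1).
Suppose the result is true for r = p, i.e. 6 | h(p). Then
h(p+1) − 10·h(p) = (3·10^(p+1) + 3·4^(p+1)) − 10·(3·10^p + 3·4^p) = (3)·4^p·(4 − 10) = (-18)·4^p. Since 6 | h(p) by the inductive hypothesis, 6 | 10·h(p); and 6 | -18 since -18 = 6·-3. Therefore 6 | h(p+1).
By the principle of mathematical induction, the result holds for all r ≥ 1.
Therefore the largest such d is 6.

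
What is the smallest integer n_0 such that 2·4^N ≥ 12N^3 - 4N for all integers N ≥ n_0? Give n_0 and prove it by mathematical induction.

n_0 = 5

At N = 4: 512 < 752, so the inequality fails and n_0 ≥ 5. We prove 2·4^N ≥ 12N^3 - 4N for all N ≥ 5.
For the base case N = 5: 2·4^N = 2048 and 12N^3 - 4N = 1480, so 2048 ≥ 1480.
Inductive step: assume the claim holds for N = m, so 2·4^m ≥ 12m^3 - 4m.
Then 2·4^(m + 1) = 4·(2·4^m) ≥ 4·(12m^3 - 4m).
Also, for m ≥ 5 we have 4·(12m^3 - 4m) ≥ 12(m+1)^3 - 4(m+1), since 4·(12m^3 - 4m) − (12(m+1)^3 - 4(m+1)) = 36m^3 - 36m^2 - 48m - 8, which is nonnegative for all m ≥ 5.
Combining, 2·4^(m + 1) ≥ 12(m+1)^3 - 4(m+1).
By induction, the statement is established for all N ≥ 5.
Hence the smallest such n_0 is 5.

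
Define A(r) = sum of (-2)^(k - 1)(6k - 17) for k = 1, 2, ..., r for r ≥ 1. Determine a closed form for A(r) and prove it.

We claim A(r) = (-2)^r(-2r + 5) - 5 for all r ≥ 1.
When r = 1: A(1) = -11, and the closed form gives -11. They agree.
Inductive step: assume the claim holds for r = k, so A(k) = (-2)^k(-2k + 5) - 5.
Then A(k+1) = A(k) + ((-2)^k(6k - 11)) = ((-2)^k(-2k + 5) - 5) + ((-2)^k(6k - 11)).
Simplifying, A(k+1) = 4(-2)^k·k - 6(-2)^k - 5 = (-2)^(k+1)(-2(k+1) + 5) - 5,
which is the closed form with r = k+1.
This completes the induction.

A(r) = (-2)^r(-2r + 5) - 5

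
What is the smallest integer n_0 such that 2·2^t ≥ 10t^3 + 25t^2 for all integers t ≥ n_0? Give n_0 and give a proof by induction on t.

At t = 13: 16384 < 26195, so the inequality fails and n_0 ≥ 14. We prove 2·2^t ≥ 10t^3 + 25t^2 for all t ≥ 14.
For the base case t = 14: 2·2^t = 32768 and 10t^3 + 25t^2 = 32340, so 32768 ≥ 32340.
Inductive step: assume the claim holds for t = m, so 2·2^m ≥ 10m^3 + 25m^2.
Then 2·2^(m + 1) = 2·(2·2^m) ≥ 2·(10m^3 + 25m^2).
Also, for m ≥ 14 we have 2·(10m^3 + 25m^2) ≥ 10(m+1)^3 + 25(m+1)^2, since 2·(10m^3 + 25m^2) − (10(m+1)^3 + 25(m+1)^2) = 10m^3 - 5m^2 - 80m - 35, which is nonnegative for all m ≥ 14.
Combining, 2·2^(m + 1) ≥ 10(m+1)^3 + 25(m+1)^2.
By induction, the statement is established for all t ≥ 14.
Hence the smallest such n_0 is 14.

n_0 = 14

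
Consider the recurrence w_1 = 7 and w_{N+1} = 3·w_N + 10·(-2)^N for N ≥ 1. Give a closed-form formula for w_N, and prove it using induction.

w_N = (-2)^(N + 1) + 3^N

Computing the first terms: w_1 = 7, w_2 = 1, w_3 = 43. This suggests w_N = (-2)^(N + 1) + 3^N.
Base step (N = 1): the formula gives 7 = 7 = w_1.
Inductive step: assume the claim holds for N = m, so w_m = (-2)^(m + 1) + 3^m.
Then w_{m+1} = 3·w_m + 10·(-2)^m = 3·((-2)^(m + 1) + 3^m) + 10·(-2)^m = (-2)^(m + 2) + 3^(m + 1) = (-2)^((m+1) + 1) + 3^(m+1),
which is the claimed formula at N = m+1.
This completes the induction.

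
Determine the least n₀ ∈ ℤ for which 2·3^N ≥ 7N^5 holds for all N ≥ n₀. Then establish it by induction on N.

At N = 12: 1062882 < 1741824, so the inequality fails and n₀ ≥ 13. We prove 2·3^N ≥ 7N^5 for all N ≥ 13.
Base step (N = 13): 2·3^N = 3188646 and 7N^5 = 2599051, so 3188646 ≥ 2599051.
Suppose the result is true for N = p, so 2·3^p ≥ 7p^5.
Then 2·3^(p + 1) = 3·(2·3^p) ≥ 3·(7p^5).
Also, for p ≥ 13 we have 3·(7p^5) ≥ 7(p+1)^5, since 3 ≥ (1 + 1/p)^5 for all p ≥ 13.
Combining, 2·3^(p + 1) ≥ 7(p+1)^5.
Hence, by induction on N, the claim holds for every N ≥ 13.
Hence the smallest such n₀ is 13.

n₀ = 13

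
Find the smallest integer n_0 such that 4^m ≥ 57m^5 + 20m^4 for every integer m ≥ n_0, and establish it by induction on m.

n_0 = 12

At m = 11: 4194304 < 9472727, so the inequality fails and n_0 ≥ 12. We prove 4^m ≥ 57m^5 + 20m^4 for all m ≥ 12.
Base case (m = 12): 4^m = 16777216 and 57m^5 + 20m^4 = 14598144, so 16777216 ≥ 14598144.
Suppose the result is true for m = j, so 4^j ≥ 57j^5 + 20j^4.
Then 4^(j + 1) = 4·(4^j) ≥ 4·(57j^5 + 20j^4).
Also, for j ≥ 12 we have 4·(57j^5 + 20j^4) ≥ 57(j+1)^5 + 20(j+1)^4, since 4·(57j^5 + 20j^4) − (57(j+1)^5 + 20(j+1)^4) = 171j^5 - 225j^4 - 650j^3 - 690j^2 - 365j - 77, which is nonnegative for all j ≥ 12.
Combining, 4^(j + 1) ≥ 57(j+1)^5 + 20(j+1)^4.
Hence, by induction on m, the claim holds for every m ≥ 12.
Hence the smallest such n_0 is 12.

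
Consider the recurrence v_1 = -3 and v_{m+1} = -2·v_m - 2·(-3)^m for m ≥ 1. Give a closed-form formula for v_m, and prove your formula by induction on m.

v_m = 3(-2)^(m - 1) + 2(-3)^m

Computing the first terms: v_1 = -3, v_2 = 12, v_3 = -42. This suggests v_m = 3(-2)^(m - 1) + 2(-3)^m.
Base step (m = 1): the formula gives -3 = -3 = v_1.
For the inductive step, assume it holds for an arbitrary r ≥ 1, so v_r = 3(-2)^(r - 1) + 2(-3)^r.
Then v_{r+1} = -2·v_r - 2·(-3)^r = -2·(3(-2)^(r - 1) + 2(-3)^r) - 2·(-3)^r = 3(-2)^r + 2(-3)^(r + 1) = 3(-2)^((r+1) - 1) + 2(-3)^(r+1),
which is the claimed formula at m = r+1.
This completes the induction.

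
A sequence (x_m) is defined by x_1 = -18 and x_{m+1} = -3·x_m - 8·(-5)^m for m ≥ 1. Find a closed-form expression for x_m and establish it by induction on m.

x_m = 2(-3)^(m - 1) + 4(-5)^m

Computing the first terms: x_1 = -18, x_2 = 94, x_3 = -482. This suggests x_m = 2(-3)^(m - 1) + 4(-5)^m.
Base step (m = 1): the formula gives -18 = -18 = x_1.
Inductive step: assume the claim holds for m = r, so x_r = 2(-3)^(r - 1) + 4(-5)^r.
Then x_{r+1} = -3·x_r - 8·(-5)^r = -3·(2(-3)^(r - 1) + 4(-5)^r) - 8·(-5)^r = 2(-3)^r + 4(-5)^(r + 1) = 2(-3)^((r+1) - 1) + 4(-5)^(r+1),
which is the claimed formula at m = r+1.
By induction, the statement is established for all m ≥ 1.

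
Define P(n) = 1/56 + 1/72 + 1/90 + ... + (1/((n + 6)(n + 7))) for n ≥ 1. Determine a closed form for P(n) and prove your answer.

We claim P(n) = n/(7(n + 7)) for all n ≥ 1.
Base step (n = 1): P(1) = 1/56, and the closed form gives 1/56. They agree.
Suppose the result is true for n = p, so P(p) = p/(7(p + 7)).
Then P(p+1) = P(p) + (1/((p + 7)(p + 8))) = (p/(7(p + 7))) + (1/((p + 7)(p + 8))).
Simplifying, P(p+1) = (p + 1)/(7(p + 8)) = (p+1)/(7((p+1) + 7)),
which is the closed form with n = p+1.
Hence, by induction on n, the claim holds for every n ≥ 1.

P(n) = n/(7(n + 7))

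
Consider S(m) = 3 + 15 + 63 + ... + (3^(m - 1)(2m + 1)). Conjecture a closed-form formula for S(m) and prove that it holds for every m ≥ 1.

S(m) = 3^m·m

We claim S(m) = 3^m·m for all m ≥ 1.
For the base case m = 1: S(1) = 3, and the closed form gives 3. They agree.
Inductive step: assume the claim holds for m = r, so S(r) = 3^r·r.
Then S(r+1) = S(r) + (3^r(2r + 3)) = (3^r·r) + (3^r(2r + 3)).
Simplifying, S(r+1) = 3^(r + 1)(r + 1) = 3^(r+1)·(r+1),
which is the closed form with m = r+1.
This completes the induction.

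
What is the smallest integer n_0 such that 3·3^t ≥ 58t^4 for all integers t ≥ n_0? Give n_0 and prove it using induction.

n_0 = 12

At t = 11: 531441 < 849178, so the inequality fails and n_0 ≥ 12. We prove 3·3^t ≥ 58t^4 for all t ≥ 12.
Base step (t = 12): 3·3^t = 1594323 and 58t^4 = 1202688, so 1594323 ≥ 1202688.
Inductive step: assume the claim holds for t = p, so 3·3^p ≥ 58p^4.
Then 3·3^(p + 1) = 3·(3·3^p) ≥ 3·(58p^4).
Also, for p ≥ 12 we have 3·(58p^4) ≥ 58(p+1)^4, since 3 ≥ (1 + 1/p)^4 for all p ≥ 12.
Combining, 3·3^(p + 1) ≥ 58(p+1)^4.
This completes the induction.
Hence the smallest such n_0 is 12.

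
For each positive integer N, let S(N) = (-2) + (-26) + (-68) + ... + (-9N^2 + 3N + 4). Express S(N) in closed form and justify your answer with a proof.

S(N) = -N(3N^2 + 3N - 4)

We claim S(N) = -N(3N^2 + 3N - 4) for all N ≥ 1.
For the base case N = 1: S(1) = -2, and the closed form gives -2. They agree.
Suppose the result is true for N = p, so S(p) = p(-3p^2 - 3p + 4).
Then S(p+1) = S(p) + (3p - 9(p + 1)^2 + 7) = (p(-3p^2 - 3p + 4)) + (3p - 9(p + 1)^2 + 7).
Simplifying, S(p+1) = -(p + 1)(3p^2 + 9p + 2) = -(p+1)(3(p+1)^2 + 3(p+1) - 4),
which is the closed form with N = p+1.
This completes the induction.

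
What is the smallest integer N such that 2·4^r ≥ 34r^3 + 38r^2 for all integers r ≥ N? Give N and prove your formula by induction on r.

At r = 6: 8192 < 8712, so the inequality fails and N ≥ 7. We prove 2·4^r ≥ 34r^3 + 38r^2 for all r ≥ 7.
For the base case r = 7: 2·4^r = 32768 and 34r^3 + 38r^2 = 13524, so 32768 ≥ 13524.
For the inductive step, assume it holds for an arbitrary k ≥ 7, so 2·4^k ≥ 34k^3 + 38k^2.
Then 2·4^(k + 1) = 4·(2·4^k) ≥ 4·(34k^3 + 38k^2).
Also, for k ≥ 7 we have 4·(34k^3 + 38k^2) ≥ 34(k+1)^3 + 38(k+1)^2, since 4·(34k^3 + 38k^2) − (34(k+1)^3 + 38(k+1)^2) = 102k^3 + 12k^2 - 178k - 72, which is nonnegative for all k ≥ 7.
Combining, 2·4^(k + 1) ≥ 34(k+1)^3 + 38(k+1)^2.
By the principle of mathematical induction, the result holds for all r ≥ 7.
Hence the smallest such N is 7.

N = 7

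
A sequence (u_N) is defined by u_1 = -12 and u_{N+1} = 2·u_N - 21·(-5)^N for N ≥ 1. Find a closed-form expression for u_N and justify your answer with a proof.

u_N = 3(-5)^N + 3·2^(N - 1)

Computing the first terms: u_1 = -12, u_2 = 81, u_3 = -363. This suggests u_N = 3(-5)^N + 3·2^(N - 1).
For the base case N = 1: the formula gives -12 = -12 = u_1.
Inductive step: assume the claim holds for N = j, so u_j = 3(-5)^j + 3·2^(j - 1).
Then u_{j+1} = 2·u_j - 21·(-5)^j = 2·(3(-5)^j + 3·2^(j - 1)) - 21·(-5)^j = 3(-5)^(j + 1) + 3·2^j = 3(-5)^(j+1) + 3·2^((j+1) - 1),
which is the claimed formula at N = j+1.
By the principle of mathematical induction, the result holds for all N ≥ 1.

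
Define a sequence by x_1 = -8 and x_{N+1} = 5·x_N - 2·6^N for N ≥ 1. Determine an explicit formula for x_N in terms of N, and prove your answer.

Computing the first terms: x_1 = -8, x_2 = -52, x_3 = -332. This suggests x_N = 4·5^(N - 1) - 2·6^N.
Base case (N = 1): the formula gives -8 = -8 = x_1.
For the inductive step, assume it holds for an arbitrary m ≥ 1, so x_m = 4·5^(m - 1) - 2·6^m.
Then x_{m+1} = 5·x_m - 2·6^m = 5·(4·5^(m - 1) - 2·6^m) - 2·6^m = 4·5^m - 2·6^(m + 1) = 4·5^((m+1) - 1) - 2·6^(m+1),
which is the claimed formula at N = m+1.
By induction, the statement is established for all N ≥ 1.

x_N = 4·5^(N - 1) - 2·6^N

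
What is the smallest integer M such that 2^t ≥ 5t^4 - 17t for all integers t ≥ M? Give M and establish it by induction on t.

At t = 19: 524288 < 651282, so the inequality fails and M ≥ 20. We prove 2^t ≥ 5t^4 - 17t for all t ≥ 20.
Base case (t = 20): 2^t = 1048576 and 5t^4 - 17t = 799660, so 1048576 ≥ 799660.
Inductive step: suppose the statement holds for some p ≥ 20, so 2^p ≥ 5p^4 - 17p.
Then 2^(p + 1) = 2·(2^p) ≥ 2·(5p^4 - 17p).
Also, for p ≥ 20 we have 2·(5p^4 - 17p) ≥ 5(p+1)^4 - 17(p+1), since 2·(5p^4 - 17p) − (5(p+1)^4 - 17(p+1)) = 5p^4 - 20p^3 - 30p^2 - 37p + 12, which is nonnegative for all p ≥ 20.
Combining, 2^(p + 1) ≥ 5(p+1)^4 - 17(p+1).
By the principle of mathematical induction, the result holds for all t ≥ 20.
Hence the smallest such M is 20.

M = 20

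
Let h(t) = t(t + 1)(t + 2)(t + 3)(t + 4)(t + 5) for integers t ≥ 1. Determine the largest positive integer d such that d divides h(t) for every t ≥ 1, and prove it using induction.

Computing the first values: h(1) = 720 and h(2) = 5040; gcd(720, 5040) = 720, so d ≤ 720.
We prove 720 | t(t + 1)(t + 2)(t + 3)(t + 4)(t + 5) for all t ≥ 1 by induction on t.
Base step (t = 1): h(1) = 720 = 720·(1), so 720 | h(1).
Inductive step: suppose the statement holds for some k ≥ 1, i.e. 720 | h(k). Then
h(k+1) − h(k) = (k+1)·(k+2)·(k+3)·(k+4)·(k+5)·(k+6) − k·(k+1)·(k+2)·(k+3)·(k+4)·(k+5) = (k+1)·(k+2)·(k+3)·(k+4)·(k+5)·[(k+6) − k] = 6·(k+1)·(k+2)·(k+3)·(k+4)·(k+5). The product of 5 consecutive integers is divisible by (5)! = 120, so h(k+1) − h(k) is divisible by 6·120 = 720. By the inductive hypothesis 720 | h(k), hence 720 | h(k+1).
By induction, the statement is established for all t ≥ 1.
Therefore the largest such d is 720.

d = 720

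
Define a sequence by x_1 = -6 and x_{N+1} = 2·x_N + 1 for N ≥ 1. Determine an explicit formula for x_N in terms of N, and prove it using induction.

Computing the first terms: x_1 = -6, x_2 = -11, x_3 = -21. This suggests x_N = -5·2^(N - 1) - 1.
When N = 1: the formula gives -6 = -6 = x_1.
For the inductive step, assume it holds for an arbitrary k ≥ 1, so x_k = -5·2^(k - 1) - 1.
Then x_{k+1} = 2·x_k + 1 = 2·(-5·2^(k - 1) - 1) + 1 = -5·2^k - 1 = -5·2^((k+1) - 1) - 1,
which is the claimed formula at N = k+1.
By the principle of mathematical induction, the result holds for all N ≥ 1.

x_N = -5·2^(N - 1) - 1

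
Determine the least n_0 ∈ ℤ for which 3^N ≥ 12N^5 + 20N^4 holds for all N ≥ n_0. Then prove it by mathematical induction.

n_0 = 15

At N = 14: 4782969 < 7222208, so the inequality fails and n_0 ≥ 15. We prove 3^N ≥ 12N^5 + 20N^4 for all N ≥ 15.
Base case (N = 15): 3^N = 14348907 and 12N^5 + 20N^4 = 10125000, so 14348907 ≥ 10125000.
Inductive step: assume the claim holds for N = m, so 3^m ≥ 12m^5 + 20m^4.
Then 3^(m + 1) = 3·(3^m) ≥ 3·(12m^5 + 20m^4).
Also, for m ≥ 15 we have 3·(12m^5 + 20m^4) ≥ 12(m+1)^5 + 20(m+1)^4, since 3·(12m^5 + 20m^4) − (12(m+1)^5 + 20(m+1)^4) = 24m^5 - 20m^4 - 200m^3 - 240m^2 - 140m - 32, which is nonnegative for all m ≥ 15.
Combining, 3^(m + 1) ≥ 12(m+1)^5 + 20(m+1)^4.
Hence, by induction on N, the claim holds for every N ≥ 15.
Hence the smallest such n_0 is 15.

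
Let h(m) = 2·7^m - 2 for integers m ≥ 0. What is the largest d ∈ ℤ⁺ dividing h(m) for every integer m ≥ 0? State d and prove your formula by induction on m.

Computing the first values: h(0) = 0 and h(1) = 12; gcd(0, 12) = 12, so d ≤ 12.
We prove 12 | 2·7^m - 2 for all m ≥ 0 by induction on m.
For the base case m = 0: h(0) = 0 = 12·(0), so 12 | h(0).
Inductive step: assume the claim holds for m = i, i.e. 12 | h(i). Then
h(i+1) = 2·7^(i+1) - 2 = 7·(2·7^i - 2) + 12 = 7·h(i) + 12. The first term is divisible by 12 by the inductive hypothesis, and 12 is divisible by 12. Hence 12 | h(i+1).
By induction, the statement is established for all m ≥ 0.
Therefore the largest such d is 12.

d = 12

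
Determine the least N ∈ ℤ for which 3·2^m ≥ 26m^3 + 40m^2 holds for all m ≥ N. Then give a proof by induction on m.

At m = 14: 49152 < 79184, so the inequality fails and N ≥ 15. We prove 3·2^m ≥ 26m^3 + 40m^2 for all m ≥ 15.
Base case (m = 15): 3·2^m = 98304 and 26m^3 + 40m^2 = 96750, so 98304 ≥ 96750.
For the inductive step, assume it holds for an arbitrary i ≥ 15, so 3·2^i ≥ 26i^3 + 40i^2.
Then 3·2^(i + 1) = 2·(3·2^i) ≥ 2·(26i^3 + 40i^2).
Also, for i ≥ 15 we have 2·(26i^3 + 40i^2) ≥ 26(i+1)^3 + 40(i+1)^2, since 2·(26i^3 + 40i^2) − (26(i+1)^3 + 40(i+1)^2) = 26i^3 - 38i^2 - 158i - 66, which is nonnegative for all i ≥ 15.
Combining, 3·2^(i + 1) ≥ 26(i+1)^3 + 40(i+1)^2.
Hence, by induction on m, the claim holds for every m ≥ 15.
Hence the smallest such N is 15.

N = 15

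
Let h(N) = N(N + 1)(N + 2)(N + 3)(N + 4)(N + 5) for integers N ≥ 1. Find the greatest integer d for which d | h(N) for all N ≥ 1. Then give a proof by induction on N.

d = 720

Computing the first values: h(1) = 720 and h(2) = 5040; gcd(720, 5040) = 720, so d ≤ 720.
We prove 720 | N(N + 1)(N + 2)(N + 3)(N + 4)(N + 5) for all N ≥ 1 by induction on N.
Base case (N = 1): h(1) = 720 = 720·(1), so 720 | h(1).
Inductive step: assume the claim holds for N = j, i.e. 720 | h(j). Then
h(j+1) − h(j) = (j+1)·(j+2)·(j+3)·(j+4)·(j+5)·(j+6) − j·(j+1)·(j+2)·(j+3)·(j+4)·(j+5) = (j+1)·(j+2)·(j+3)·(j+4)·(j+5)·[(j+6) − j] = 6·(j+1)·(j+2)·(j+3)·(j+4)·(j+5). The product of 5 consecutive integers is divisible by (5)! = 120, so h(j+1) − h(j) is divisible by 6·120 = 720. By the inductive hypothesis 720 | h(j), hence 720 | h(j+1).
This completes the induction.
Therefore the largest such d is 720.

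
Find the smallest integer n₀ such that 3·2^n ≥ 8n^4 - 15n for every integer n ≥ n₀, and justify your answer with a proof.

At n = 18: 786432 < 839538, so the inequality fails and n₀ ≥ 19. We prove 3·2^n ≥ 8n^4 - 15n for all n ≥ 19.
Base case (n = 19): 3·2^n = 1572864 and 8n^4 - 15n = 1042283, so 1572864 ≥ 1042283.
Suppose the result is true for n = i, so 3·2^i ≥ 8i^4 - 15i.
Then 3·2^(i + 1) = 2·(3·2^i) ≥ 2·(8i^4 - 15i).
Also, for i ≥ 19 we have 2·(8i^4 - 15i) ≥ 8(i+1)^4 - 15(i+1), since 2·(8i^4 - 15i) − (8(i+1)^4 - 15(i+1)) = 8i^4 - 32i^3 - 48i^2 - 47i + 7, which is nonnegative for all i ≥ 19.
Combining, 3·2^(i + 1) ≥ 8(i+1)^4 - 15(i+1).
By the principle of mathematical induction, the result holds for all n ≥ 19.
Hence the smallest such n₀ is 19.

n₀ = 19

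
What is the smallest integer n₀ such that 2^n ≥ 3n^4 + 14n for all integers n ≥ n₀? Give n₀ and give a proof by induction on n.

n₀ = 19

At n = 18: 262144 < 315180, so the inequality fails and n₀ ≥ 19. We prove 2^n ≥ 3n^4 + 14n for all n ≥ 19.
When n = 19: 2^n = 524288 and 3n^4 + 14n = 391229, so 524288 ≥ 391229.
Inductive step: suppose the statement holds for some r ≥ 19, so 2^r ≥ 3r^4 + 14r.
Then 2^(r + 1) = 2·(2^r) ≥ 2·(3r^4 + 14r).
Also, for r ≥ 19 we have 2·(3r^4 + 14r) ≥ 3(r+1)^4 + 14(r+1), since 2·(3r^4 + 14r) − (3(r+1)^4 + 14(r+1)) = 3r^4 - 12r^3 - 18r^2 + 2r - 17, which is nonnegative for all r ≥ 19.
Combining, 2^(r + 1) ≥ 3(r+1)^4 + 14(r+1).
By induction, the statement is established for all n ≥ 19.
Hence the smallest such n₀ is 19.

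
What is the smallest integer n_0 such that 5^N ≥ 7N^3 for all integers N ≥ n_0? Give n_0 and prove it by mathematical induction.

n_0 = 4

At N = 3: 125 < 189, so the inequality fails and n_0 ≥ 4. We prove 5^N ≥ 7N^3 for all N ≥ 4.
Base step (N = 4): 5^N = 625 and 7N^3 = 448, so 625 ≥ 448.
Inductive step: suppose the statement holds for some m ≥ 4, so 5^m ≥ 7m^3.
Then 5^(m + 1) = 5·(5^m) ≥ 5·(7m^3).
Also, for m ≥ 4 we have 5·(7m^3) ≥ 7(m+1)^3, since 5 ≥ (1 + 1/m)^3 for all m ≥ 4.
Combining, 5^(m + 1) ≥ 7(m+1)^3.
Hence, by induction on N, the claim holds for every N ≥ 4.
Hence the smallest such n_0 is 4.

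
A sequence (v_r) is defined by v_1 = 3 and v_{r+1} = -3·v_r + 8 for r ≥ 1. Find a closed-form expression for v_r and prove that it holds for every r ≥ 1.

Computing the first terms: v_1 = 3, v_2 = -1, v_3 = 11. This suggests v_r = (-3)^(r - 1) + 2.
For the base case r = 1: the formula gives 3 = 3 = v_1.
For the inductive step, assume it holds for an arbitrary j ≥ 1, so v_j = (-3)^(j - 1) + 2.
Then v_{j+1} = -3·v_j + 8 = -3·((-3)^(j - 1) + 2) + 8 = (-3)^j + 2 = (-3)^((j+1) - 1) + 2,
which is the claimed formula at r = j+1.
By induction, the statement is established for all r ≥ 1.

v_r = (-3)^(r - 1) + 2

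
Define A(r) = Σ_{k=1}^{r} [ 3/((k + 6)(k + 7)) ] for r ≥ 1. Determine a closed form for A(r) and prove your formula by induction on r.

A(r) = 3r/(7(r + 7))

We claim A(r) = 3r/(7(r + 7)) for all r ≥ 1.
Base step (r = 1): A(1) = 3/56, and the closed form gives 3/56. They agree.
For the inductive step, assume it holds for an arbitrary k ≥ 1, so A(k) = 3k/(7(k + 7)).
Then A(k+1) = A(k) + (3/((k + 7)(k + 8))) = (3k/(7(k + 7))) + (3/((k + 7)(k + 8))).
Simplifying, A(k+1) = 3(k + 1)/(7(k + 8)) = 3(k+1)/(7((k+1) + 7)),
which is the closed form with r = k+1.
This completes the induction.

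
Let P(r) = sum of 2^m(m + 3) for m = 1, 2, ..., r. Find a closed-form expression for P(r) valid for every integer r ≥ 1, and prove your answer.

We claim P(r) = 2·2^r(r + 2) - 4 for all r ≥ 1.
Base case (r = 1): P(1) = 8, and the closed form gives 8. They agree.
Inductive step: suppose the statement holds for some m ≥ 1, so P(m) = 2·2^m(m + 2) - 4.
Then P(m+1) = P(m) + (2^(m + 1)(m + 4)) = (2·2^m(m + 2) - 4) + (2^(m + 1)(m + 4)).
Simplifying, P(m+1) = 4·2^m·m + 12·2^m - 4 = 2·2^(m+1)((m+1) + 2) - 4,
which is the closed form with r = m+1.
Hence, by induction on r, the claim holds for every r ≥ 1.

P(r) = 2·2^r(r + 2) - 4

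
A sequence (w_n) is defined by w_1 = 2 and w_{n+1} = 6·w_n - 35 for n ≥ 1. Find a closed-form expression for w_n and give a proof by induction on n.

Computing the first terms: w_1 = 2, w_2 = -23, w_3 = -173. This suggests w_n = -5·6^(n - 1) + 7.
Base case (n = 1): the formula gives 2 = 2 = w_1.
Suppose the result is true for n = p, so w_p = -5·6^(p - 1) + 7.
Then w_{p+1} = 6·w_p - 35 = 6·(-5·6^(p - 1) + 7) - 35 = -5·6^p + 7 = -5·6^((p+1) - 1) + 7,
which is the claimed formula at n = p+1.
By induction, the statement is established for all n ≥ 1.

w_n = -5·6^(n - 1) + 7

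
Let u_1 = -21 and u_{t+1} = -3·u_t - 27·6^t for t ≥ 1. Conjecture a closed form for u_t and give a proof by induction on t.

Computing the first terms: u_1 = -21, u_2 = -99, u_3 = -675. This suggests u_t = (-3)^t - 3·6^t.
Base step (t = 1): the formula gives -21 = -21 = u_1.
For the inductive step, assume it holds for an arbitrary r ≥ 1, so u_r = (-3)^r - 3·6^r.
Then u_{r+1} = -3·u_r - 27·6^r = -3·((-3)^r - 3·6^r) - 27·6^r = (-3)^(r + 1) - 3·6^(r + 1),
which is the claimed formula at t = r+1.
Hence, by induction on t, the claim holds for every t ≥ 1.

u_t = (-3)^t - 3·6^t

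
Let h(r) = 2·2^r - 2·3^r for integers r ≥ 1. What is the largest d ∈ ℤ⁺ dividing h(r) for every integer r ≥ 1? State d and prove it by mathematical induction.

Computing the first values: h(1) = -2 and h(2) = -10; gcd(-2, -10) = 2, so d ≤ 2.
We prove 2 | 2·2^r - 2·3^r for all r ≥ 1 by induction on r.
When r = 1: h(1) = -2 = 2·(-1), so 2 | h(1).
Inductive step: assume the claim holds for r = m, i.e. 2 | h(m). Then
h(m+1) − 3·h(m) = (2·2^(m+1) - 2·3^(m+1)) − 3·(2·2^m - 2·3^m) = (2)·2^m·(2 − 3) = (-2)·2^m. Since 2 | h(m) by the inductive hypothesis, 2 | 3·h(m); and 2 | -2 since -2 = 2·-1. Therefore 2 | h(m+1).
By the principle of mathematical induction, the result holds for all r ≥ 1.
Therefore the largest such d is 2.

d = 2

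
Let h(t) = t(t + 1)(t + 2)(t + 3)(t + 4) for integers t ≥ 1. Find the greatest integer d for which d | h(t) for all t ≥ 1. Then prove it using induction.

d = 120

Computing the first values: h(1) = 120 and h(2) = 720; gcd(120, 720) = 120, so d ≤ 120.
We prove 120 | t(t + 1)(t + 2)(t + 3)(t + 4) for all t ≥ 1 by induction on t.
When t = 1: h(1) = 120 = 120·(1), so 120 | h(1).
Inductive step: suppose the statement holds for some r ≥ 1, i.e. 120 | h(r). Then
h(r+1) − h(r) = (r+1)·(r+2)·(r+3)·(r+4)·(r+5) − r·(r+1)·(r+2)·(r+3)·(r+4) = (r+1)·(r+2)·(r+3)·(r+4)·[(r+5) − r] = 5·(r+1)·(r+2)·(r+3)·(r+4). The product of 4 consecutive integers is divisible by (4)! = 24, so h(r+1) − h(r) is divisible by 5·24 = 120. By the inductive hypothesis 120 | h(r), hence 120 | h(r+1).
This completes the induction.
Therefore the largest such d is 120.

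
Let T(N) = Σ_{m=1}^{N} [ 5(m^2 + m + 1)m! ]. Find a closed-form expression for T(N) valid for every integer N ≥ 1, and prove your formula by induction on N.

T(N) = (5N + 5)(N + 1)! - 5

We claim T(N) = (5N + 5)(N + 1)! - 5 for all N ≥ 1.
Base case (N = 1): T(1) = 15, and the closed form gives 15. They agree.
Suppose the result is true for N = m, so T(m) = (5m + 5)(m + 1)! - 5.
Then T(m+1) = T(m) + (5(m^2 + 3m + 3)(m + 1)!) = ((5m + 5)(m + 1)! - 5) + (5(m^2 + 3m + 3)(m + 1)!).
Simplifying, T(m+1) = (5(m+1) + 5)((m+1) + 1)! - 5,
which is the closed form with N = m+1.
Hence, by induction on N, the claim holds for every N ≥ 1.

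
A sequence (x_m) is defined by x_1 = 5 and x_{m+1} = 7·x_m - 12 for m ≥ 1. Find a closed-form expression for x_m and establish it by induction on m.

Computing the first terms: x_1 = 5, x_2 = 23, x_3 = 149. This suggests x_m = 3·7^(m - 1) + 2.
Base case (m = 1): the formula gives 5 = 5 = x_1.
For the inductive step, assume it holds for an arbitrary i ≥ 1, so x_i = 3·7^(i - 1) + 2.
Then x_{i+1} = 7·x_i - 12 = 7·(3·7^(i - 1) + 2) - 12 = 3·7^i + 2 = 3·7^((i+1) - 1) + 2,
which is the claimed formula at m = i+1.
By the principle of mathematical induction, the result holds for all m ≥ 1.

x_m = 3·7^(m - 1) + 2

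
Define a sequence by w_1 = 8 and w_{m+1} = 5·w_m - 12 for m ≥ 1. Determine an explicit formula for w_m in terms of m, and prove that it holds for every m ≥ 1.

w_m = 5^m + 3

Computing the first terms: w_1 = 8, w_2 = 28, w_3 = 128. This suggests w_m = 5^m + 3.
Base case (m = 1): the formula gives 8 = 8 = w_1.
Inductive step: suppose the statement holds for some r ≥ 1, so w_r = 5^r + 3.
Then w_{r+1} = 5·w_r - 12 = 5·(5^r + 3) - 12 = 5^(r + 1) + 3,
which is the claimed formula at m = r+1.
This completes the induction.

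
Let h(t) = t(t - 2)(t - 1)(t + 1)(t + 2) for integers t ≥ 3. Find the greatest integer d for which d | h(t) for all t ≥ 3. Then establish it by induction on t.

d = 120

Computing the first values: h(3) = 120 and h(4) = 720; gcd(120, 720) = 120, so d ≤ 120.
We prove 120 | t(t - 2)(t - 1)(t + 1)(t + 2) for all t ≥ 3 by induction on t.
When t = 3: h(3) = 120 = 120·(1), so 120 | h(3).
For the inductive step, assume it holds for an arbitrary r ≥ 3, i.e. 120 | h(r). Then
h(r+1) − h(r) = (r-1)·r·(r+1)·(r+2)·(r+3) − (r-2)·(r-1)·r·(r+1)·(r+2) = (r-1)·r·(r+1)·(r+2)·[(r+3) − (r-2)] = 5·(r-1)·r·(r+1)·(r+2). The product of 4 consecutive integers is divisible by (4)! = 24, so h(r+1) − h(r) is divisible by 5·24 = 120. By the inductive hypothesis 120 | h(r), hence 120 | h(r+1).
Hence, by induction on t, the claim holds for every t ≥ 3.
Therefore the largest such d is 120.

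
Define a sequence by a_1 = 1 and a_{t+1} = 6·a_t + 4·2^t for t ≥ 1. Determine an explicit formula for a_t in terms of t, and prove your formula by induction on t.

Computing the first terms: a_1 = 1, a_2 = 14, a_3 = 100. This suggests a_t = -2^t + 3·6^(t - 1).
When t = 1: the formula gives 1 = 1 = a_1.
Suppose the result is true for t = r, so a_r = -2^r + 3·6^(r - 1).
Then a_{r+1} = 6·a_r + 4·2^r = 6·(-2^r + 3·6^(r - 1)) + 4·2^r = -2^(r + 1) + 3·6^r = -2^(r+1) + 3·6^((r+1) - 1),
which is the claimed formula at t = r+1.
Hence, by induction on t, the claim holds for every t ≥ 1.

a_t = -2^t + 3·6^(t - 1)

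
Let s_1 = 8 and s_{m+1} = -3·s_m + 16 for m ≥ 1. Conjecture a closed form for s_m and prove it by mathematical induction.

Computing the first terms: s_1 = 8, s_2 = -8, s_3 = 40. This suggests s_m = 4(-3)^(m - 1) + 4.
Base step (m = 1): the formula gives 8 = 8 = s_1.
Inductive step: assume the claim holds for m = p, so s_p = 4(-3)^(p - 1) + 4.
Then s_{p+1} = -3·s_p + 16 = -3·(4(-3)^(p - 1) + 4) + 16 = 4(-3)^p + 4 = 4(-3)^((p+1) - 1) + 4,
which is the claimed formula at m = p+1.
By induction, the statement is established for all m ≥ 1.

s_m = 4(-3)^(m - 1) + 4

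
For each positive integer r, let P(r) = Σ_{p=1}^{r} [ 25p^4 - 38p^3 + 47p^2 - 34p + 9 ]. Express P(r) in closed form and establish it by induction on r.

We claim P(r) = r(5r^4 + 3r^3 + 5r^2 - 3r - 1) for all r ≥ 1.
Base case (r = 1): P(1) = 9, and the closed form gives 9. They agree.
Inductive step: suppose the statement holds for some p ≥ 1, so P(p) = p(5p^4 + 3p^3 + 5p^2 - 3p - 1).
Then P(p+1) = P(p) + (25p^4 + 62p^3 + 83p^2 + 46p + 9) = (p(5p^4 + 3p^3 + 5p^2 - 3p - 1)) + (25p^4 + 62p^3 + 83p^2 + 46p + 9).
Simplifying, P(p+1) = (p + 1)(5p^4 + 23p^3 + 44p^2 + 36p + 9) = (p+1)(5(p+1)^4 + 3(p+1)^3 + 5(p+1)^2 - 3(p+1) - 1),
which is the closed form with r = p+1.
By the principle of mathematical induction, the result holds for all r ≥ 1.

P(r) = r(5r^4 + 3r^3 + 5r^2 - 3r - 1)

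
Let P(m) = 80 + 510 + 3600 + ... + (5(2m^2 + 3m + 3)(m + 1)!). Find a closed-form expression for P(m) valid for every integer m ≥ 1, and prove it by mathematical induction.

P(m) = (10m + 5)(m + 2)! - 10

We claim P(m) = (10m + 5)(m + 2)! - 10 for all m ≥ 1.
When m = 1: P(1) = 80, and the closed form gives 80. They agree.
For the inductive step, assume it holds for an arbitrary p ≥ 1, so P(p) = (10p + 5)(p + 2)! - 10.
Then P(p+1) = P(p) + (5(2p^2 + 7p + 8)(p + 2)!) = ((10p + 5)(p + 2)! - 10) + (5(2p^2 + 7p + 8)(p + 2)!).
Simplifying, P(p+1) = (10(p+1) + 5)((p+1) + 2)! - 10,
which is the closed form with m = p+1.
By the principle of mathematical induction, the result holds for all m ≥ 1.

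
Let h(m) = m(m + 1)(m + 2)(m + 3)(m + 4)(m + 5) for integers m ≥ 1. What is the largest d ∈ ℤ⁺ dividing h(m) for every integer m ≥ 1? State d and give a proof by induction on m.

d = 720

Computing the first values: h(1) = 720 and h(2) = 5040; gcd(720, 5040) = 720, so d ≤ 720.
We prove 720 | m(m + 1)(m + 2)(m + 3)(m + 4)(m + 5) for all m ≥ 1 by induction on m.
Base case (m = 1): h(1) = 720 = 720·(1), so 720 | h(1).
Inductive step: suppose the statement holds for some p ≥ 1, i.e. 720 | h(p). Then
h(p+1) − h(p) = (p+1)·(p+2)·(p+3)·(p+4)·(p+5)·(p+6) − p·(p+1)·(p+2)·(p+3)·(p+4)·(p+5) = (p+1)·(p+2)·(p+3)·(p+4)·(p+5)·[(p+6) − p] = 6·(p+1)·(p+2)·(p+3)·(p+4)·(p+5). The product of 5 consecutive integers is divisible by (5)! = 120, so h(p+1) − h(p) is divisible by 6·120 = 720. By the inductive hypothesis 720 | h(p), hence 720 | h(p+1).
Hence, by induction on m, the claim holds for every m ≥ 1.
Therefore the largest such d is 720.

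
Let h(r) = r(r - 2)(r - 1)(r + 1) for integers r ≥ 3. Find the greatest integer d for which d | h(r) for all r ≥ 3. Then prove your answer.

Computing the first values: h(3) = 24 and h(4) = 120; gcd(24, 120) = 24, so d ≤ 24.
We prove 24 | r(r - 2)(r - 1)(r + 1) for all r ≥ 3 by induction on r.
For the base case r = 3: h(3) = 24 = 24·(1), so 24 | h(3).
For the inductive step, assume it holds for an arbitrary j ≥ 3, i.e. 24 | h(j). Then
h(j+1) − h(j) = (j-1)·j·(j+1)·(j+2) − (j-2)·(j-1)·j·(j+1) = (j-1)·j·(j+1)·[(j+2) − (j-2)] = 4·(j-1)·j·(j+1). The product of 3 consecutive integers is divisible by (3)! = 6, so h(j+1) − h(j) is divisible by 4·6 = 24. By the inductive hypothesis 24 | h(j), hence 24 | h(j+1).
By induction, the statement is established for all r ≥ 3.
Therefore the largest such d is 24.

d = 24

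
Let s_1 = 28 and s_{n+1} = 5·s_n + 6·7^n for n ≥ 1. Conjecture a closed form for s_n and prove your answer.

Computing the first terms: s_1 = 28, s_2 = 182, s_3 = 1204. This suggests s_n = 7·5^(n - 1) + 3·7^n.
Base case (n = 1): the formula gives 28 = 28 = s_1.
Inductive step: suppose the statement holds for some m ≥ 1, so s_m = 7·5^(m - 1) + 3·7^m.
Then s_{m+1} = 5·s_m + 6·7^m = 5·(7·5^(m - 1) + 3·7^m) + 6·7^m = 7·5^m + 3·7^(m + 1) = 7·5^((m+1) - 1) + 3·7^(m+1),
which is the claimed formula at n = m+1.
This completes the induction.

s_n = 7·5^(n - 1) + 3·7^n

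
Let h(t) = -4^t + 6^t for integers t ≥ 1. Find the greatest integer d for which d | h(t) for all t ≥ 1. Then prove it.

Computing the first values: h(1) = 2 and h(2) = 20; gcd(2, 20) = 2, so d ≤ 2.
We prove 2 | -4^t + 6^t for all t ≥ 1 by induction on t.
When t = 1: h(1) = 2 = 2·(1), so 2 | h(1).
For the inductive step, assume it holds for an arbitrary j ≥ 1, i.e. 2 | h(j). Then
6^{j+1} − 4^{j+1} = 6·6^j − 4·4^j = 6·(6^j − 4^j) + (2)·4^j. The first term is divisible by 2 by the inductive hypothesis, and the second term (2)·4^j is divisible by 2 since 2 | 2. Hence 2 | h(j+1).
Hence, by induction on t, the claim holds for every t ≥ 1.
Therefore the largest such d is 2.

d = 2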